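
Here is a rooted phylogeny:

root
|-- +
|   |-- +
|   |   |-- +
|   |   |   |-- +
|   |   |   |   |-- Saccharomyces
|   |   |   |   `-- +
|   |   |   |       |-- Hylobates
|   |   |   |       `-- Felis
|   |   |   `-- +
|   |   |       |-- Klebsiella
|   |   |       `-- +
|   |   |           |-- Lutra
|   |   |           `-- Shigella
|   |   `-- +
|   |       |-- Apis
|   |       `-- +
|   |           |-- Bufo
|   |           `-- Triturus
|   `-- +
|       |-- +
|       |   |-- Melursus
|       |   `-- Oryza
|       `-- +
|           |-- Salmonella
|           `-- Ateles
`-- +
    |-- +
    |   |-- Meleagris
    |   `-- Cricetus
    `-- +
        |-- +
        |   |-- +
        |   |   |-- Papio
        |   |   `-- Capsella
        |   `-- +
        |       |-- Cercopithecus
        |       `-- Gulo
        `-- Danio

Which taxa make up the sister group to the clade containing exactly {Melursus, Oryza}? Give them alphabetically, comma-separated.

Ateles, Salmonella

The clade containing exactly {Melursus, Oryza} attaches to the tree at the node subtending ((Melursus,Oryza),(Salmonella,Ateles)).
The other lineage descending from that same node — the sister group — is (Salmonella,Ateles); its 2 tips in alphabetical order are the answer.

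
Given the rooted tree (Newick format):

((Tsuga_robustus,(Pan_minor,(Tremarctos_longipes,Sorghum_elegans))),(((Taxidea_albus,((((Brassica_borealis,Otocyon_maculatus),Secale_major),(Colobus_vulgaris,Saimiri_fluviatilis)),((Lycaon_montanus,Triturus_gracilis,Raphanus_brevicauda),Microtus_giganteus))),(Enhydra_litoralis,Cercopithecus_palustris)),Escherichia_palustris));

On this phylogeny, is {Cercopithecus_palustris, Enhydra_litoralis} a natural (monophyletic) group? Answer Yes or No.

The most recent common ancestor of these taxa subtends (Enhydra_litoralis,Cercopithecus_palustris).
That clade has exactly 2 tips — every listed taxon and nothing else — so the group is monophyletic.

Yes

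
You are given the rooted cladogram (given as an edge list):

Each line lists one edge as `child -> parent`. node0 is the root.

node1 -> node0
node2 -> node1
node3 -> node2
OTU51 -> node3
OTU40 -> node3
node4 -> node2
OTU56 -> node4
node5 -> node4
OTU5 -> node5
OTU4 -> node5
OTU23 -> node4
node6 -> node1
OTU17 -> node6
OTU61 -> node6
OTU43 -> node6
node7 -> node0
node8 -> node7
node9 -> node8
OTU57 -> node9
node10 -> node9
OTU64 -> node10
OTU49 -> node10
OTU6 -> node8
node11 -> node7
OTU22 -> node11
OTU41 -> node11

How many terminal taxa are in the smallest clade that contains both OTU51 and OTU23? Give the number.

6

The MRCA of OTU51 and OTU23 is the node subtending ((OTU51,OTU40),(OTU56,(OTU5,OTU4),OTU23)).
That clade contains 6 terminal taxa: OTU23, OTU4, OTU40, OTU5, OTU51, OTU56.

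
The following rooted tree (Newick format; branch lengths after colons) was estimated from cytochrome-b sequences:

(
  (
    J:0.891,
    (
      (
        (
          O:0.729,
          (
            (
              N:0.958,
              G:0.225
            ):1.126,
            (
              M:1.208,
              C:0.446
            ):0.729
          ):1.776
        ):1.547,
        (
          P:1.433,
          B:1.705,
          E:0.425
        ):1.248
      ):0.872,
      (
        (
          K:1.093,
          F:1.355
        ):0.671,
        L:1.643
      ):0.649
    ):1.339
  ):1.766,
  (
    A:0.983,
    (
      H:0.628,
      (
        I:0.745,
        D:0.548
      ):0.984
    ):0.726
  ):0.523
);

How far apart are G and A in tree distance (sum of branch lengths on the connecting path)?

10.157

The path runs G → … → MRCA → … → A; the MRCA is the root of the tree.
Branch lengths along that path: 0.225 + 1.126 + 1.776 + 1.547 + 0.872 + 1.339 + 1.766 + 0.523 + 0.983 = 10.157.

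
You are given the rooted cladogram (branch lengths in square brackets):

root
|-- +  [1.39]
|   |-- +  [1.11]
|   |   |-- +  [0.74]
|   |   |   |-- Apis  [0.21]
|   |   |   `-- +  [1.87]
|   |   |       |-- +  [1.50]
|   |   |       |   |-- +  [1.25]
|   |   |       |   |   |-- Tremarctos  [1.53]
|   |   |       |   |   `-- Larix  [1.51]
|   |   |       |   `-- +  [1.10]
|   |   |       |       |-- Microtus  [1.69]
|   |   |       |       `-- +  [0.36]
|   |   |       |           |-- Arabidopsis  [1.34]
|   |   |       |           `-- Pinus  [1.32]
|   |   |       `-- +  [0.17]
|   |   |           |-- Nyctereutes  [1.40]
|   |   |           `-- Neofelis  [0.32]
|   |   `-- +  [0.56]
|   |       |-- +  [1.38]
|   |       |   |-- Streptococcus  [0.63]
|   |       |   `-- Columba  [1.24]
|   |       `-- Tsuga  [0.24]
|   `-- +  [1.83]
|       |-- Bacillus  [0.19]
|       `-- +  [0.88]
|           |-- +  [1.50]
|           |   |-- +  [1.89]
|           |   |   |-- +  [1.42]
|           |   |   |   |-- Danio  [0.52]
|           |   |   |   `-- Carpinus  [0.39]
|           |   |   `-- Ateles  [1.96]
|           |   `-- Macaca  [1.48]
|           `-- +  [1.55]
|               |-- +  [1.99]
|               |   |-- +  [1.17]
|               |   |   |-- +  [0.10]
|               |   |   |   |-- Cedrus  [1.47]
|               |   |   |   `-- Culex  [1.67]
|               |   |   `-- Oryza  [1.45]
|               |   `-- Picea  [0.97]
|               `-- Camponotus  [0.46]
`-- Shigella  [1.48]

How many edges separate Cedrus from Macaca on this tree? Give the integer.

7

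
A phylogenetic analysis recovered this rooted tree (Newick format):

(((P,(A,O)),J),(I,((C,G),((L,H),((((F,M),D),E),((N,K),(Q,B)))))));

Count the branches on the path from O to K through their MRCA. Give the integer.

11

The MRCA of O and K is the root of the tree.
From O up to that node: 4 branches. From K up to the same node: 7 branches. Total: 4 + 7 = 11.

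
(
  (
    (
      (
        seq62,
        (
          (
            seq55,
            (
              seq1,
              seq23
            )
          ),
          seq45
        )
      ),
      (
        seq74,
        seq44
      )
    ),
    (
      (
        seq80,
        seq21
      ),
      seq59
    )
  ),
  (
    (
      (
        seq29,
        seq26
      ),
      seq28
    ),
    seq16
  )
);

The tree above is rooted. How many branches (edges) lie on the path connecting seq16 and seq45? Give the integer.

The MRCA of seq16 and seq45 is the root of the tree.
From seq16 up to that node: 2 branches. From seq45 up to the same node: 5 branches. Total: 2 + 5 = 7.

7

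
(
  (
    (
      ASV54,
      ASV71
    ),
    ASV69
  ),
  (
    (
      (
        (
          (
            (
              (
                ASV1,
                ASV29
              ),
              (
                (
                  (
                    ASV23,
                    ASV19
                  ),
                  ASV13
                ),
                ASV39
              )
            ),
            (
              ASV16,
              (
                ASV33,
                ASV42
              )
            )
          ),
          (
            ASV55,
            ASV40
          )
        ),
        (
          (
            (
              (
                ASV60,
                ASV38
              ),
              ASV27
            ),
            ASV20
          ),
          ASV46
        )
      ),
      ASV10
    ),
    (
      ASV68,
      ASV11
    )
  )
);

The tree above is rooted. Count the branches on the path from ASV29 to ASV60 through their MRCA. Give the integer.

10

The MRCA of ASV29 and ASV60 is the node subtending (((((ASV1,ASV29),(((ASV23,ASV19),ASV13),ASV39)),(ASV16,(ASV33,ASV42))),(ASV55,ASV40)),((((ASV60,ASV38),ASV27),ASV20),ASV46)).
From ASV29 up to that node: 5 branches. From ASV60 up to the same node: 5 branches. Total: 5 + 5 = 10.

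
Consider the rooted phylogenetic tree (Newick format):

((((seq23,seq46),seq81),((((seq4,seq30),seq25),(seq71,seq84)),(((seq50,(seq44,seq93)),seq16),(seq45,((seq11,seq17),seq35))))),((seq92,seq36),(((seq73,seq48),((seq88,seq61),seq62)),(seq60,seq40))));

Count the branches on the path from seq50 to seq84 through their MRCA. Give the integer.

The MRCA of seq50 and seq84 is the node subtending ((((seq4,seq30),seq25),(seq71,seq84)),(((seq50,(seq44,seq93)),seq16),(seq45,((seq11,seq17),seq35)))).
From seq50 up to that node: 4 branches. From seq84 up to the same node: 3 branches. Total: 4 + 3 = 7.

7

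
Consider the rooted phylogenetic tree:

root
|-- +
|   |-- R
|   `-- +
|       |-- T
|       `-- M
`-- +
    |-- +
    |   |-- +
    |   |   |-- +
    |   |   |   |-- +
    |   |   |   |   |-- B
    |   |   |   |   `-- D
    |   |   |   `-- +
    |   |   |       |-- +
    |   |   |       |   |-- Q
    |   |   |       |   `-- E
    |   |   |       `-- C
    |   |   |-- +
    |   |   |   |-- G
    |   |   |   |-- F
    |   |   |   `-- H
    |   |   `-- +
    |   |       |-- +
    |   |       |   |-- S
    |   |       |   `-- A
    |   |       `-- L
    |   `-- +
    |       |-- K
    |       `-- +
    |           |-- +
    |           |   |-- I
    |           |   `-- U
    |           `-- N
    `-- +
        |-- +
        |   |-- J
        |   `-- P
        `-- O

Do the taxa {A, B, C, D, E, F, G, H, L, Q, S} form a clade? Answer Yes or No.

The most recent common ancestor of these taxa subtends (((B,D),((Q,E),C)),(G,F,H),((S,A),L)).
That clade has exactly 11 tips — every listed taxon and nothing else — so the group is monophyletic.

Yes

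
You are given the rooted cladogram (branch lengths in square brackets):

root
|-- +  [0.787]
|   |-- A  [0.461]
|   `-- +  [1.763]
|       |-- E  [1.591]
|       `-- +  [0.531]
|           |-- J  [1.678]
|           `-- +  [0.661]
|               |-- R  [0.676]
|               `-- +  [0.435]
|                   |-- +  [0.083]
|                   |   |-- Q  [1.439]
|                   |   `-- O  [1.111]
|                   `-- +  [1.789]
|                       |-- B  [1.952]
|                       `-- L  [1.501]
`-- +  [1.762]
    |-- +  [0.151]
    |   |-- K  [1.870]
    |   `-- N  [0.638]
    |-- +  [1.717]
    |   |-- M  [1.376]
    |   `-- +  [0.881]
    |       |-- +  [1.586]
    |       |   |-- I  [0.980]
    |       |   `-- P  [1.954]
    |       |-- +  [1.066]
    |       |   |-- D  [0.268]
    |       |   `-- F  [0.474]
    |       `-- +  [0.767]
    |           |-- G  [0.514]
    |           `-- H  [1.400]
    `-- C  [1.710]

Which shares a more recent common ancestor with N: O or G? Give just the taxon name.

G

The MRCA of N and G subtends ((K,N),(M,((I,P),(D,F),(G,H))),C) (10 taxa).
The MRCA of N and O is the root, subtending the entire tree (18 taxa).
The first is nested inside the second, so N shares a more recent common ancestor with G.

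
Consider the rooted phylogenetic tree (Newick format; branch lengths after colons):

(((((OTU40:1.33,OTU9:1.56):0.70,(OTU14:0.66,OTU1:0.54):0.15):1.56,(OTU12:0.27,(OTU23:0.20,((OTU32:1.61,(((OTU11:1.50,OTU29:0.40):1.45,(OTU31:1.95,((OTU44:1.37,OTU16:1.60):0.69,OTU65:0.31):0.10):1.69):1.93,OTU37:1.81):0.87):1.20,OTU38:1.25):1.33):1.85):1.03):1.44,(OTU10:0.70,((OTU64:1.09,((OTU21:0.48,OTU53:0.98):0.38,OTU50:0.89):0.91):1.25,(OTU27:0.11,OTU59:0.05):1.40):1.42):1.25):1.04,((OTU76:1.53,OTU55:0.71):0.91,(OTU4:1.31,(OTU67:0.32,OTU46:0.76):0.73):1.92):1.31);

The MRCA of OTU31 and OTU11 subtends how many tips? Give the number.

6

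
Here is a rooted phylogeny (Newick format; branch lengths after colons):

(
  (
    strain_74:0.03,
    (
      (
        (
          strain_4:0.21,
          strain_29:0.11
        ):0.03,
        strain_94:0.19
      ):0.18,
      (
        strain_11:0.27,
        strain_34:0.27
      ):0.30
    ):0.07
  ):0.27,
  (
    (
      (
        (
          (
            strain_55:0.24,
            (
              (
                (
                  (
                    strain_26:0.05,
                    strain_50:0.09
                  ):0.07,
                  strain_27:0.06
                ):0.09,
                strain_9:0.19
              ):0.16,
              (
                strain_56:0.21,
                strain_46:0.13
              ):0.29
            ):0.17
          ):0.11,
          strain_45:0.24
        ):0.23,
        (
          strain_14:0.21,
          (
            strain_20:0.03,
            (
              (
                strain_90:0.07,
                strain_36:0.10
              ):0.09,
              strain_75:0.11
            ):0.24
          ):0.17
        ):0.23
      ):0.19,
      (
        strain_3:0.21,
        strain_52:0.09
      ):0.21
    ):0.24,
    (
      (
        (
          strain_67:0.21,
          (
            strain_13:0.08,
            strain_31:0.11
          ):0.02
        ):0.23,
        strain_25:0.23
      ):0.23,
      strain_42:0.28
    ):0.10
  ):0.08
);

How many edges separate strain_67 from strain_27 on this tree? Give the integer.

12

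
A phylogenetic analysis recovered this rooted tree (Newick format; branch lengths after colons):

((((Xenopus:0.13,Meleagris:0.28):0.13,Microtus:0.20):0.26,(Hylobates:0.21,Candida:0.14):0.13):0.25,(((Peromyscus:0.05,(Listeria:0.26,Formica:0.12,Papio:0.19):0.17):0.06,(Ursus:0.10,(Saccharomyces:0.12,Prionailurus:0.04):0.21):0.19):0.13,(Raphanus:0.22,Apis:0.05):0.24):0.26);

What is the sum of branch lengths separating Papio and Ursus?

The path runs Papio → … → MRCA → … → Ursus; the MRCA is the node subtending ((Peromyscus,(Listeria,Formica,Papio)),(Ursus,(Saccharomyces,Prionailurus))).
Branch lengths along that path: 0.19 + 0.17 + 0.06 + 0.19 + 0.10 = 0.71.

0.71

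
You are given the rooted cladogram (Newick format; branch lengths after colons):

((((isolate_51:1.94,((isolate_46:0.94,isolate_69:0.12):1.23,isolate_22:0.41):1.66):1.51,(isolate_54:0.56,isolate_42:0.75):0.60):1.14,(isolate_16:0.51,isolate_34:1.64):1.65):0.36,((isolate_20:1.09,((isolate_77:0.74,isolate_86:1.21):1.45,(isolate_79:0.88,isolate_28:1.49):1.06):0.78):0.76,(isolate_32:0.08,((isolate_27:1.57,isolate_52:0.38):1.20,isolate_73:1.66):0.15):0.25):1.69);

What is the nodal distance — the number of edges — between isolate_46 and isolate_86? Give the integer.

11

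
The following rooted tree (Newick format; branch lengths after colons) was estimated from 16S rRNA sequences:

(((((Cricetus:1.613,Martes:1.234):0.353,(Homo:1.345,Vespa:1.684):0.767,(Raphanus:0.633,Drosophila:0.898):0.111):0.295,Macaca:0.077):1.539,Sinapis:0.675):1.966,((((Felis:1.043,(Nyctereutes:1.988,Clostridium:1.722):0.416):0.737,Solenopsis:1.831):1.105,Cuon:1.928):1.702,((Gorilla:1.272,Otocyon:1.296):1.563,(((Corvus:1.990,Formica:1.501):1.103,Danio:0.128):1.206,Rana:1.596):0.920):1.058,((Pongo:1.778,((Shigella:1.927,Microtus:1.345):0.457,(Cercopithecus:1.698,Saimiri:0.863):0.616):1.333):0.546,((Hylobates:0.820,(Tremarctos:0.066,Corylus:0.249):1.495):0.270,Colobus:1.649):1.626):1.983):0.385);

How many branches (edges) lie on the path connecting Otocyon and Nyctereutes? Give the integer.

8

The MRCA of Otocyon and Nyctereutes is the node subtending ((((Felis,(Nyctereutes,Clostridium)),Solenopsis),Cuon),((Gorilla,Otocyon),(((Corvus,Formica),Danio),Rana)),((Pongo,((Shigella,Microtus),(Cercopithecus,Saimiri))),((Hylobates,(Tremarctos,Corylus)),Colobus))).
From Otocyon up to that node: 3 branches. From Nyctereutes up to the same node: 5 branches. Total: 3 + 5 = 8.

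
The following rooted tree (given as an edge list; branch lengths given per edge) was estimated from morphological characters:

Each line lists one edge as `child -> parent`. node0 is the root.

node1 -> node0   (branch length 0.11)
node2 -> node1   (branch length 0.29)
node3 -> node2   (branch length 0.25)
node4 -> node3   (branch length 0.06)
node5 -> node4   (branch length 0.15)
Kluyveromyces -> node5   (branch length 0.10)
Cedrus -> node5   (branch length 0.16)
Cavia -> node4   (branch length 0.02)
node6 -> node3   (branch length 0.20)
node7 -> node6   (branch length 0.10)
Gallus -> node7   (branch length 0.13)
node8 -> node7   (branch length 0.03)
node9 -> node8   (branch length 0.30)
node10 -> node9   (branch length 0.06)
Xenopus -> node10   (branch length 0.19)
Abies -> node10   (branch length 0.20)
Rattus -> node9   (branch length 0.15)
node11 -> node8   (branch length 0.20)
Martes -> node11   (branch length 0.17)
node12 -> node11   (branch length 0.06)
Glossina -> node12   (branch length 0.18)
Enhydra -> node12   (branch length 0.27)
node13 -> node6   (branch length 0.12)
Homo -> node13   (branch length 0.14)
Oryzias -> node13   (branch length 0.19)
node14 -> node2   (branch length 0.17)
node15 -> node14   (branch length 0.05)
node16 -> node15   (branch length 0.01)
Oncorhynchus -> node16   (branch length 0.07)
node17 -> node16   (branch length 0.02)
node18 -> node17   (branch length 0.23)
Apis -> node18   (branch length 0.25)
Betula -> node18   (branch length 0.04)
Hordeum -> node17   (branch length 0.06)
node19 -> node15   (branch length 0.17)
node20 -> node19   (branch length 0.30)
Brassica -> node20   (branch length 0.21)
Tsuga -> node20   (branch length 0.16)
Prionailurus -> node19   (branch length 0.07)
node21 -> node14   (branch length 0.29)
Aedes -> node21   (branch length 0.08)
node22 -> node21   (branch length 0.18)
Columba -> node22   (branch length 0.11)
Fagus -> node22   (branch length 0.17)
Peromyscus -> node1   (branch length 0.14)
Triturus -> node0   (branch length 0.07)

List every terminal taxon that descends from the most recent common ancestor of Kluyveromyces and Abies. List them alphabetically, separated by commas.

Tracing Kluyveromyces: it sits inside (Kluyveromyces,Cedrus).
Tracing Abies: it sits inside (Xenopus,Abies).
The smallest clade enclosing both is (((Kluyveromyces,Cedrus),Cavia),((Gallus,(((Xenopus,Abies),Rattus),(Martes,(Glossina,Enhydra)))),(Homo,Oryzias))); the answer is its 12 terminal taxa in alphabetical order.

Abies, Cavia, Cedrus, Enhydra, Gallus, Glossina, Homo, Kluyveromyces, Martes, Oryzias, Rattus, Xenopus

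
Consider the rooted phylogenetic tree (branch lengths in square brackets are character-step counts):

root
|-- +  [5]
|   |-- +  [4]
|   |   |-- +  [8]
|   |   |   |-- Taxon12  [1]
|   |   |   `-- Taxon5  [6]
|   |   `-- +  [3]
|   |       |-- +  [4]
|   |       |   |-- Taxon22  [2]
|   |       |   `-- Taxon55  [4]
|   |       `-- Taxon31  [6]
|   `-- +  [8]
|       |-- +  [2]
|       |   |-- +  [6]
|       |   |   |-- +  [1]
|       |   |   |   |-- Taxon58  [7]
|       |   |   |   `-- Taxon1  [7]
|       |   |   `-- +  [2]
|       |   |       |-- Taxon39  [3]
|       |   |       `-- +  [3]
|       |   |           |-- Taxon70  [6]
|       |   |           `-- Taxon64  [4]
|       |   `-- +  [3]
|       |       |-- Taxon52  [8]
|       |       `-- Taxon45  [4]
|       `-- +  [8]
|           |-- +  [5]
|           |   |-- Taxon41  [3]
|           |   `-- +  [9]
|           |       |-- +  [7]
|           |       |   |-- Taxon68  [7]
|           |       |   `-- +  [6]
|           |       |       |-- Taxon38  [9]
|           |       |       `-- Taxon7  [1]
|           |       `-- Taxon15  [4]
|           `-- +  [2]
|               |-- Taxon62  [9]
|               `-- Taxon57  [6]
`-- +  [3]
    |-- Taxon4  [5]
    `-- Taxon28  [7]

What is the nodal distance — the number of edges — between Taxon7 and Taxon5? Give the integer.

The MRCA of Taxon7 and Taxon5 is the node subtending (((Taxon12,Taxon5),((Taxon22,Taxon55),Taxon31)),((((Taxon58,Taxon1),(Taxon39,(Taxon70,Taxon64))),(Taxon52,Taxon45)),((Taxon41,((Taxon68,(Taxon38,Taxon7)),Taxon15)),(Taxon62,Taxon57)))).
From Taxon7 up to that node: 7 branches. From Taxon5 up to the same node: 3 branches. Total: 7 + 3 = 10.

10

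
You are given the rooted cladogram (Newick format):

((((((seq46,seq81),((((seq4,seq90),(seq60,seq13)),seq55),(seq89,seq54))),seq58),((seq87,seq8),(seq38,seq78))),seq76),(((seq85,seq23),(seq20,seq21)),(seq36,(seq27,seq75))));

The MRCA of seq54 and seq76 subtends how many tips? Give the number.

15

The MRCA of seq54 and seq76 is the node subtending (((((seq46,seq81),((((seq4,seq90),(seq60,seq13)),seq55),(seq89,seq54))),seq58),((seq87,seq8),(seq38,seq78))),seq76).
That clade contains 15 terminal taxa: seq13, seq38, seq4, seq46, seq54, seq55, seq58, seq60, seq76, seq78, seq8, seq81, seq87, seq89, seq90.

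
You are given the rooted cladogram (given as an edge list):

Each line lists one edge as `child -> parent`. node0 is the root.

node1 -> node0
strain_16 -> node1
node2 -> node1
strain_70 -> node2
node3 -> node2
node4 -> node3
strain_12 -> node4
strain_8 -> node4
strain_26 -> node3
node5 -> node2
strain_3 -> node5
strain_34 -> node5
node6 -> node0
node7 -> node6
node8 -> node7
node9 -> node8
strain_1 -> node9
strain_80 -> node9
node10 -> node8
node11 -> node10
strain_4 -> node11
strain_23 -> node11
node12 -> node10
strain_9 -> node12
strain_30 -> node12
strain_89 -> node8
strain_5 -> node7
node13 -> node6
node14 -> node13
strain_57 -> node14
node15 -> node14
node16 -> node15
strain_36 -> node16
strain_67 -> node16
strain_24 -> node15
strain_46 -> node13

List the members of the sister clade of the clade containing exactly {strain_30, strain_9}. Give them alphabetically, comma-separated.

The clade containing exactly {strain_30, strain_9} attaches to the tree at the node subtending ((strain_4,strain_23),(strain_9,strain_30)).
The other lineage descending from that same node — the sister group — is (strain_4,strain_23); its 2 tips in alphabetical order are the answer.

strain_23, strain_4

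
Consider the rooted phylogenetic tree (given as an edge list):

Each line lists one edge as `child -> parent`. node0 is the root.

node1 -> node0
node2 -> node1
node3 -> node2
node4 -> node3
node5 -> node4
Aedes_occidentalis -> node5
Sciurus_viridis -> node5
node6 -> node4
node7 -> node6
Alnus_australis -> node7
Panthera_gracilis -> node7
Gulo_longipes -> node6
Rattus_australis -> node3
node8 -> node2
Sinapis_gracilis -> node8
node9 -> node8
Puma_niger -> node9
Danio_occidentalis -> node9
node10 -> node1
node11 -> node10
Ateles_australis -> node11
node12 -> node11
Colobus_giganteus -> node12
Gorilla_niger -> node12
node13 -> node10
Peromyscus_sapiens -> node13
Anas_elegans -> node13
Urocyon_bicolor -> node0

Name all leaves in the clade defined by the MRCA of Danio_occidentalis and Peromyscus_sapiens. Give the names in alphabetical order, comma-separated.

Tracing Danio_occidentalis: it sits inside (Puma_niger,Danio_occidentalis).
Tracing Peromyscus_sapiens: it sits inside (Peromyscus_sapiens,Anas_elegans).
The smallest clade enclosing both is (((((Aedes_occidentalis,Sciurus_viridis),((Alnus_australis,Panthera_gracilis),Gulo_longipes)),Rattus_australis),(Sinapis_gracilis,(Puma_niger,Danio_occidentalis))),((Ateles_australis,(Colobus_giganteus,Gorilla_niger)),(Peromyscus_sapiens,Anas_elegans))); the answer is its 14 terminal taxa in alphabetical order.

Aedes_occidentalis, Alnus_australis, Anas_elegans, Ateles_australis, Colobus_giganteus, Danio_occidentalis, Gorilla_niger, Gulo_longipes, Panthera_gracilis, Peromyscus_sapiens, Puma_niger, Rattus_australis, Sciurus_viridis, Sinapis_gracilis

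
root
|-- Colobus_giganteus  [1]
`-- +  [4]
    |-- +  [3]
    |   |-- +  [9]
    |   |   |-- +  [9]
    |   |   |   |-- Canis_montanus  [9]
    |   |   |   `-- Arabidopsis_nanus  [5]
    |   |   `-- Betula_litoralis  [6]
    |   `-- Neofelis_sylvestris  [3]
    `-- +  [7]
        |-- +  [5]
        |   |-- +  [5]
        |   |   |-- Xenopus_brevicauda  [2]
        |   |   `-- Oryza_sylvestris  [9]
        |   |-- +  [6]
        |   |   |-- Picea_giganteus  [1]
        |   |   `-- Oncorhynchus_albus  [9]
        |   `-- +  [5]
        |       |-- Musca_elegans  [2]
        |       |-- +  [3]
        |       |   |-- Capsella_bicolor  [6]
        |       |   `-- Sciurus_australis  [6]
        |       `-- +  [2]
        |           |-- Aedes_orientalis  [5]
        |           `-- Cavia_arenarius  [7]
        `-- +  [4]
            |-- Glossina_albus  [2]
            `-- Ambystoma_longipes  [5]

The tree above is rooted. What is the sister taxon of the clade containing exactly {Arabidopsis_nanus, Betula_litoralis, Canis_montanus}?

The clade containing exactly {Arabidopsis_nanus, Betula_litoralis, Canis_montanus} attaches to the tree at the node subtending (((Canis_montanus,Arabidopsis_nanus),Betula_litoralis),Neofelis_sylvestris).
The other lineage descending from that same node — the sister group — is the single tip Neofelis_sylvestris.

Neofelis_sylvestris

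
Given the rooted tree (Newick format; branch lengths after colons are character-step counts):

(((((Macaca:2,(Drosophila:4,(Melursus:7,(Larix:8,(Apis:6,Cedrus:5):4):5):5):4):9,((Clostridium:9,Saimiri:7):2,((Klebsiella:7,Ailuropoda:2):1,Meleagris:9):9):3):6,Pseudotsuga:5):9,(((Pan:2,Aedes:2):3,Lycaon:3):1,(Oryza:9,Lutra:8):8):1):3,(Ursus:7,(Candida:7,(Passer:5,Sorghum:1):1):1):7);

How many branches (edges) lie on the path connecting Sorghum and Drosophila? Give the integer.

10

The MRCA of Sorghum and Drosophila is the root of the tree.
From Sorghum up to that node: 4 branches. From Drosophila up to the same node: 6 branches. Total: 4 + 6 = 10.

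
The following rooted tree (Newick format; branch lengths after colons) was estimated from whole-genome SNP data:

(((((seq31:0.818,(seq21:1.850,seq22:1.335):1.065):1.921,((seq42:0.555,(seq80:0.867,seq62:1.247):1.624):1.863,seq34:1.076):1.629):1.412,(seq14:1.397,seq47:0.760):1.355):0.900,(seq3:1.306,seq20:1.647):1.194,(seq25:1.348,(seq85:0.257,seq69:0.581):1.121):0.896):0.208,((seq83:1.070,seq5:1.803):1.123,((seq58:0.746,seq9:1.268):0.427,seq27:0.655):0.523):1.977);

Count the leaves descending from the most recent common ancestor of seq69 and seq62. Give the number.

14

The MRCA of seq69 and seq62 is the node subtending ((((seq31,(seq21,seq22)),((seq42,(seq80,seq62)),seq34)),(seq14,seq47)),(seq3,seq20),(seq25,(seq85,seq69))).
That clade contains 14 terminal taxa: seq14, seq20, seq21, seq22, seq25, seq3, seq31, seq34, seq42, seq47, seq62, seq69, seq80, seq85.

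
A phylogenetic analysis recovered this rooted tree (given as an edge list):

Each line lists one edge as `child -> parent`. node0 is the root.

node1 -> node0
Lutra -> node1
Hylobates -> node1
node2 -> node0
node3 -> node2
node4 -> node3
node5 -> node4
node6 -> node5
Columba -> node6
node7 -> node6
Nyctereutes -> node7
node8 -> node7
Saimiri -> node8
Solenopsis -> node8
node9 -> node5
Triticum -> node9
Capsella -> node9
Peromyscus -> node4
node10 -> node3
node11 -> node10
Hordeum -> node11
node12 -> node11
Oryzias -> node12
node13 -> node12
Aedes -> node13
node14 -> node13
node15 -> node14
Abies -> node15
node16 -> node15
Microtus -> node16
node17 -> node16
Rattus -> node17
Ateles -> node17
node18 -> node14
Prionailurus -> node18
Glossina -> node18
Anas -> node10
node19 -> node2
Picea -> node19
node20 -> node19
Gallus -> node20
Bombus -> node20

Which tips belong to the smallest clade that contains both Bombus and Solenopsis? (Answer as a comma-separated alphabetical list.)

Abies, Aedes, Anas, Ateles, Bombus, Capsella, Columba, Gallus, Glossina, Hordeum, Microtus, Nyctereutes, Oryzias, Peromyscus, Picea, Prionailurus, Rattus, Saimiri, Solenopsis, Triticum

Tracing Bombus: it sits inside (Gallus,Bombus).
Tracing Solenopsis: it sits inside (Saimiri,Solenopsis).
The smallest clade enclosing both is (((((Columba,(Nyctereutes,(Saimiri,Solenopsis))),(Triticum,Capsella)),Peromyscus),((Hordeum,(Oryzias,(Aedes,((Abies,(Microtus,(Rattus,Ateles))),(Prionailurus,Glossina))))),Anas)),(Picea,(Gallus,Bombus))); the answer is its 20 terminal taxa in alphabetical order.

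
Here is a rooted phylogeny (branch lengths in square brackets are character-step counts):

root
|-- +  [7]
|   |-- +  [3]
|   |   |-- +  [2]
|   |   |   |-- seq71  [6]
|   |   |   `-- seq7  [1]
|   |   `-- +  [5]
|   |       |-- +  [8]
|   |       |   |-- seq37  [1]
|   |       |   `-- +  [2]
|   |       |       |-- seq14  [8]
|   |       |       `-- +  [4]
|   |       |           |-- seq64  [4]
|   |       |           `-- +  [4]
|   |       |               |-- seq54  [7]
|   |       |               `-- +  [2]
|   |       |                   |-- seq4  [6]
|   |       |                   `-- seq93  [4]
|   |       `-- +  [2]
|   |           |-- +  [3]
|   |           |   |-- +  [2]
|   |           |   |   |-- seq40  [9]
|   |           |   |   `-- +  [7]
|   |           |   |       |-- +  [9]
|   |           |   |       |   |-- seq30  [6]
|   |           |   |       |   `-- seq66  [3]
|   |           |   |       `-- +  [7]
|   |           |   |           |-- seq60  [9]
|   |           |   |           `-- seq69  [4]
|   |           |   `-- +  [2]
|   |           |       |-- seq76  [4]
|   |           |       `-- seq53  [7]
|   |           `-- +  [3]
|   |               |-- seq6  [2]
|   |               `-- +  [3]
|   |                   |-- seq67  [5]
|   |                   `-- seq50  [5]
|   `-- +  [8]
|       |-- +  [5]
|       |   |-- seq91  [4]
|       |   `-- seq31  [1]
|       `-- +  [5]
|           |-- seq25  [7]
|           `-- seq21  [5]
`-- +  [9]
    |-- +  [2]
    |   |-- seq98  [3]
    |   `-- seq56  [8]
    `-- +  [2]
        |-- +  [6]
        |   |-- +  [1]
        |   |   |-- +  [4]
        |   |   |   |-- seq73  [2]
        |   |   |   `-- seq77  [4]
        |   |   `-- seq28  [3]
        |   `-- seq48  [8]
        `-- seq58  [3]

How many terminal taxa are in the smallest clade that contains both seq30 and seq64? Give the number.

16

The MRCA of seq30 and seq64 is the node subtending ((seq37,(seq14,(seq64,(seq54,(seq4,seq93))))),(((seq40,((seq30,seq66),(seq60,seq69))),(seq76,seq53)),(seq6,(seq67,seq50)))).
That clade contains 16 terminal taxa: seq14, seq30, seq37, seq4, seq40, seq50, seq53, seq54, seq6, seq60, seq64, seq66, seq67, seq69, seq76, seq93.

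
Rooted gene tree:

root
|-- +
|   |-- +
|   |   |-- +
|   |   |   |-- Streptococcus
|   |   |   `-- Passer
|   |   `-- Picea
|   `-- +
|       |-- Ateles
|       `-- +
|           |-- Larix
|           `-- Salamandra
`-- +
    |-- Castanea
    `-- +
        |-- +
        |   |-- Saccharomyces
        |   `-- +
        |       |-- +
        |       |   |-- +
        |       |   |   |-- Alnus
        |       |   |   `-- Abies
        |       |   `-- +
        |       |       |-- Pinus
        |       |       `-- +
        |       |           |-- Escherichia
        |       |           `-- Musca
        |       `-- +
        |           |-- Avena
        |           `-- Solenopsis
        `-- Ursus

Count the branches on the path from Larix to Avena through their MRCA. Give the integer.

10

The MRCA of Larix and Avena is the root of the tree.
From Larix up to that node: 4 branches. From Avena up to the same node: 6 branches. Total: 4 + 6 = 10.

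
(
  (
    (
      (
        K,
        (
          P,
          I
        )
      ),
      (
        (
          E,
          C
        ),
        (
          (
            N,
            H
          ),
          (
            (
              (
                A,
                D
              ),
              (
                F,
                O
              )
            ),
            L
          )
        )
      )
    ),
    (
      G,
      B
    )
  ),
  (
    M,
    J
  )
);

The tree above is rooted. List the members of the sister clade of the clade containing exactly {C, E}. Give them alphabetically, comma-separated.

The clade containing exactly {C, E} attaches to the tree at the node subtending ((E,C),((N,H),(((A,D),(F,O)),L))).
The other lineage descending from that same node — the sister group — is ((N,H),(((A,D),(F,O)),L)); its 7 tips in alphabetical order are the answer.

A, D, F, H, L, N, O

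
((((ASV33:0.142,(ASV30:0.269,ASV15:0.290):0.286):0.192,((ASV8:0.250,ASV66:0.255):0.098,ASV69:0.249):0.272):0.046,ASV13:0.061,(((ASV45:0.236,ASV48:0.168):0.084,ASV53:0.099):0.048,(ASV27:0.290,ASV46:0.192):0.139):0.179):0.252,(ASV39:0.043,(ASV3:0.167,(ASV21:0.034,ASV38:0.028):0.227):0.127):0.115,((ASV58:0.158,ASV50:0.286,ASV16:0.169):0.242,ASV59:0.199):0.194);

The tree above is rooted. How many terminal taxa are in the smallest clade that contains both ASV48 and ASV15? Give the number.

The MRCA of ASV48 and ASV15 is the node subtending (((ASV33,(ASV30,ASV15)),((ASV8,ASV66),ASV69)),ASV13,(((ASV45,ASV48),ASV53),(ASV27,ASV46))).
That clade contains 12 terminal taxa: ASV13, ASV15, ASV27, ASV30, ASV33, ASV45, ASV46, ASV48, ASV53, ASV66, ASV69, ASV8.

12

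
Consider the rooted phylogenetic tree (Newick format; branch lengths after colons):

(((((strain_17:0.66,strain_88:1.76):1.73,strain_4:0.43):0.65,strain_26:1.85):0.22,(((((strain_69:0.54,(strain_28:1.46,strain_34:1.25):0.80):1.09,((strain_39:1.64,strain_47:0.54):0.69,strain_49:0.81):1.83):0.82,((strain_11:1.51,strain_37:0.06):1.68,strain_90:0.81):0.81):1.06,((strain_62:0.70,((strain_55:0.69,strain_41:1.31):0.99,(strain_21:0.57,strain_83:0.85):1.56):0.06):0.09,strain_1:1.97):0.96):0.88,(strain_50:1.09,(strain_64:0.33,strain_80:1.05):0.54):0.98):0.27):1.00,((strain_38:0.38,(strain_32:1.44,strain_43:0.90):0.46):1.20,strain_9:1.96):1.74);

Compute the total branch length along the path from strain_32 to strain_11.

12.05

The path runs strain_32 → … → MRCA → … → strain_11; the MRCA is the root of the tree.
Branch lengths along that path: 1.44 + 0.46 + 1.20 + 1.74 + 1.00 + 0.27 + 0.88 + 1.06 + 0.81 + 1.68 + 1.51 = 12.05.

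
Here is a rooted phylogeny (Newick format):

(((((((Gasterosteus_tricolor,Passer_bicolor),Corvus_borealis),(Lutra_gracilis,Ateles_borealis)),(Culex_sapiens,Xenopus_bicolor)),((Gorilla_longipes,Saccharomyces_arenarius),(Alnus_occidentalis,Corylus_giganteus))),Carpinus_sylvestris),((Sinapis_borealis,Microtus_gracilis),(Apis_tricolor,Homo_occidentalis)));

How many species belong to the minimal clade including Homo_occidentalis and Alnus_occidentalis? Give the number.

The MRCA of Homo_occidentalis and Alnus_occidentalis is the root, so the clade is the entire tree.
That clade contains 16 terminal taxa: Alnus_occidentalis, Apis_tricolor, Ateles_borealis, Carpinus_sylvestris, Corvus_borealis, Corylus_giganteus, Culex_sapiens, Gasterosteus_tricolor, Gorilla_longipes, Homo_occidentalis, Lutra_gracilis, Microtus_gracilis, Passer_bicolor, Saccharomyces_arenarius, Sinapis_borealis, Xenopus_bicolor.

16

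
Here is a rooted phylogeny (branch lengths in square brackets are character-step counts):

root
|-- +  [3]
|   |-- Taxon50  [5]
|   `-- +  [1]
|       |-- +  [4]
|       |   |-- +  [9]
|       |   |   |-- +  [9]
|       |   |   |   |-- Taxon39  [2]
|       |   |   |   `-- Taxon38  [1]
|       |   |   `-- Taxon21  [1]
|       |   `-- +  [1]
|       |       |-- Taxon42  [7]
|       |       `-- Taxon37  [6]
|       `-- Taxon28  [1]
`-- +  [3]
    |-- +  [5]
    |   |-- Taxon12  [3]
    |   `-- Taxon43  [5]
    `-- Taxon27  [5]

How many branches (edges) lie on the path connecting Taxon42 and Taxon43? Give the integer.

The MRCA of Taxon42 and Taxon43 is the root of the tree.
From Taxon42 up to that node: 5 branches. From Taxon43 up to the same node: 3 branches. Total: 5 + 3 = 8.

8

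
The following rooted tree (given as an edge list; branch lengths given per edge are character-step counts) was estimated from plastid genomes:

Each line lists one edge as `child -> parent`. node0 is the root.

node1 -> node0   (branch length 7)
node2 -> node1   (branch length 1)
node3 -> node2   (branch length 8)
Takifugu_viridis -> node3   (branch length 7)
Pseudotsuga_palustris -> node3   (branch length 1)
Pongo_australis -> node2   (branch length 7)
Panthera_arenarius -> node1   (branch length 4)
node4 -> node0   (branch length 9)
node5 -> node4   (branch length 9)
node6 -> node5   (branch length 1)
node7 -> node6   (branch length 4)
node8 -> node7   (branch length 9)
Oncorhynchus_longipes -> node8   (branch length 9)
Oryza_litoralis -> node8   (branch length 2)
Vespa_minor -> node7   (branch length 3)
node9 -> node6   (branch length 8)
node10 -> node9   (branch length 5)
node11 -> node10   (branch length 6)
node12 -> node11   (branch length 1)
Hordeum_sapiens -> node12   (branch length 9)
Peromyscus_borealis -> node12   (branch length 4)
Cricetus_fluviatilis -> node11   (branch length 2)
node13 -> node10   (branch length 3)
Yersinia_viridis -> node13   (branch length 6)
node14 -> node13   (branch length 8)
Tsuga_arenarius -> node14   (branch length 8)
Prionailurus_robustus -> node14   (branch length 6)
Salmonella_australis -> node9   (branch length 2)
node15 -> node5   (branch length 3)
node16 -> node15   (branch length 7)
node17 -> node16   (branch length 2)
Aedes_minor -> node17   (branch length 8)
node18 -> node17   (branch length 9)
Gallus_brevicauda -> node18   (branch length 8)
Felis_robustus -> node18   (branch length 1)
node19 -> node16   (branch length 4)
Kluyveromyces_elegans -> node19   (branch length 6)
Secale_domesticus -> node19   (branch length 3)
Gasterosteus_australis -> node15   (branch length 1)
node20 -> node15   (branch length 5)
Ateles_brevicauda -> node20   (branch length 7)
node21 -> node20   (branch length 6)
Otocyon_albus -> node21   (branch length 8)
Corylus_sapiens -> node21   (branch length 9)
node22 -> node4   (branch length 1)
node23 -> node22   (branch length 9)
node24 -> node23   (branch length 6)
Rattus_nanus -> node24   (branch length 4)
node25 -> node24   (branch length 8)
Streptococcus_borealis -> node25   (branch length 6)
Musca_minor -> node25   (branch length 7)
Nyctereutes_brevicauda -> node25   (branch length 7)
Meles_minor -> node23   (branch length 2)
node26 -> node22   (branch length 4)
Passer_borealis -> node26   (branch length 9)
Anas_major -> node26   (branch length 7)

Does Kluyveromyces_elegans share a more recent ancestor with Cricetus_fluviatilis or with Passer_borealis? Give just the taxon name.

Cricetus_fluviatilis

The MRCA of Kluyveromyces_elegans and Cricetus_fluviatilis subtends ((((Oncorhynchus_longipes,Oryza_litoralis),Vespa_minor),((((Hordeum_sapiens,Peromyscus_borealis),Cricetus_fluviatilis),(Yersinia_viridis,(Tsuga_arenarius,Prionailurus_robustus))),Salmonella_australis)),(((Aedes_minor,(Gallus_brevicauda,Felis_robustus)),(Kluyveromyces_elegans,Secale_domesticus)),Gasterosteus_australis,(Ateles_brevicauda,(Otocyon_albus,Corylus_sapiens)))) (19 taxa).
The MRCA of Kluyveromyces_elegans and Passer_borealis subtends (((((Oncorhynchus_longipes,Oryza_litoralis),Vespa_minor),((((Hordeum_sapiens,Peromyscus_borealis),Cricetus_fluviatilis),(Yersinia_viridis,(Tsuga_arenarius,Prionailurus_robustus))),Salmonella_australis)),(((Aedes_minor,(Gallus_brevicauda,Felis_robustus)),(Kluyveromyces_elegans,Secale_domesticus)),Gasterosteus_australis,(Ateles_brevicauda,(Otocyon_albus,Corylus_sapiens)))),(((Rattus_nanus,(Streptococcus_borealis,Musca_minor,Nyctereutes_brevicauda)),Meles_minor),(Passer_borealis,Anas_major))) (26 taxa).
The first is nested inside the second, so Kluyveromyces_elegans shares a more recent common ancestor with Cricetus_fluviatilis.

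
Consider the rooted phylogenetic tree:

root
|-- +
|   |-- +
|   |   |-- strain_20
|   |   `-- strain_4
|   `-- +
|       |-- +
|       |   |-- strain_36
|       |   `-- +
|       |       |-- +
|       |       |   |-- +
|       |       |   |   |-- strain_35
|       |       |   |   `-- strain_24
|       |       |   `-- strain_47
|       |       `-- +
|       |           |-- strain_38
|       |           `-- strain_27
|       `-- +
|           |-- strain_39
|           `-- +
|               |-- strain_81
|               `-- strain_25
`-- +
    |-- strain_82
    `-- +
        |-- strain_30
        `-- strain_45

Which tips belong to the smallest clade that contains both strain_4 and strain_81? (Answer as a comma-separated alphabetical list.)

strain_20, strain_24, strain_25, strain_27, strain_35, strain_36, strain_38, strain_39, strain_4, strain_47, strain_81

Tracing strain_4: it sits inside (strain_20,strain_4).
Tracing strain_81: it sits inside (strain_81,strain_25).
The smallest clade enclosing both is ((strain_20,strain_4),((strain_36,(((strain_35,strain_24),strain_47),(strain_38,strain_27))),(strain_39,(strain_81,strain_25)))); the answer is its 11 terminal taxa in alphabetical order.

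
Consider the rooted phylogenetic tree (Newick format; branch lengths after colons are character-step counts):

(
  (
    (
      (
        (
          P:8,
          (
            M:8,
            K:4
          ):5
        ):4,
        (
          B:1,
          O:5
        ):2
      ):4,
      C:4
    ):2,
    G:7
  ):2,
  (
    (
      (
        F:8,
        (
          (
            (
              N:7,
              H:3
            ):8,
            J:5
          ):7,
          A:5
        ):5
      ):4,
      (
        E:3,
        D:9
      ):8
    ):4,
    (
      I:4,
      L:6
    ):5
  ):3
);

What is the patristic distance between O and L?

29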